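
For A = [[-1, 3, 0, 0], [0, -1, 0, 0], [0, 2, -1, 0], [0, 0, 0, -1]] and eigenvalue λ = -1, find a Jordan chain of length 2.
v_1 = [[0, 1, 0, 1]]^T, v_2 = [[3, 0, 2, 0]]^T

We seek v_1 ∈ ker((A + I)^2) \ ker(A + I), then set v_{i+1} = (A + I) v_i.

One such chain is v_1 = [[0, 1, 0, 1]]^T, v_2 = [[3, 0, 2, 0]]^T. Check: (A + I) v_2 = [[0, 0, 0, 0]]^T = 0.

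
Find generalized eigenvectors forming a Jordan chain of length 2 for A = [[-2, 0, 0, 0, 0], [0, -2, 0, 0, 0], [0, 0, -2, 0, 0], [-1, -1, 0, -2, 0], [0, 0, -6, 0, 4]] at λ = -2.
v_1 = [[-2, 1, 0, 0, 0]]^T, v_2 = [[0, 0, 0, 1, 0]]^T

We seek v_1 ∈ ker((A + 2I)^2) \ ker(A + 2I), then set v_{i+1} = (A + 2I) v_i.

One such chain is v_1 = [[-2, 1, 0, 0, 0]]^T, v_2 = [[0, 0, 0, 1, 0]]^T. Check: (A + 2I) v_2 = [[0, 0, 0, 0, 0]]^T = 0.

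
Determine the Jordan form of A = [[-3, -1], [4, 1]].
The characteristic polynomial is det(xI - A) = (x + 1)^2, so the eigenvalues are -1 (algebraic multiplicity 2).

For λ = -1: rank(A + I) = 1, rank((A + I)^2) = 0. The eigenspace has dimension 2 - 1 = 1, so there is 1 Jordan block; the rank sequence gives block sizes [2].

Assembling the blocks gives the Jordan form J above.

J = [[-1, 1], [0, -1]]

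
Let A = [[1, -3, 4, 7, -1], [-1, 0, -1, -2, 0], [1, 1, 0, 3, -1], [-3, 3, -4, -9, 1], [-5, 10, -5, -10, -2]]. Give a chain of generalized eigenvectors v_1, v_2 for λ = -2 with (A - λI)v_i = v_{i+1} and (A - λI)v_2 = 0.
v_1 = [[0, 1, -1, 1, 0]]^T, v_2 = [[0, 1, 2, 0, 5]]^T

We seek v_1 ∈ ker((A + 2I)^2) \ ker(A + 2I), then set v_{i+1} = (A + 2I) v_i.

One such chain is v_1 = [[0, 1, -1, 1, 0]]^T, v_2 = [[0, 1, 2, 0, 5]]^T. Check: (A + 2I) v_2 = [[0, 0, 0, 0, 0]]^T = 0.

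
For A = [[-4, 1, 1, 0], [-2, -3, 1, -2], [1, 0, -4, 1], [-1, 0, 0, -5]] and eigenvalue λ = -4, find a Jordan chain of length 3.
v_1 = [[-2, 2, -1, 2]]^T, v_2 = [[1, 1, 0, 0]]^T, v_3 = [[1, -1, 1, -1]]^T

We seek v_1 ∈ ker((A + 4I)^3) \ ker((A + 4I)^2), then set v_{i+1} = (A + 4I) v_i.

One such chain is v_1 = [[-2, 2, -1, 2]]^T, v_2 = [[1, 1, 0, 0]]^T, v_3 = [[1, -1, 1, -1]]^T. Check: (A + 4I) v_3 = [[0, 0, 0, 0]]^T = 0.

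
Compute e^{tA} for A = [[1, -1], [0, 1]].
A has Jordan form J = [[1, 1], [0, 1]] with A = PJP^{-1}, so e^{tA} = P e^{tJ} P^{-1}.

For a Jordan block J_k(λ), e^{tJ_k(λ)} = e^{λt} · (I + tN + t^2 N^2/2! + ... + t^{k-1} N^{k-1}/(k-1)!) where N is the nilpotent superdiagonal part.

Assembling the blocks and conjugating back gives the entries of e^{tA} as shown above.

e^{tA} = [[e^{t}, -t*e^{t}], [0, e^{t}]]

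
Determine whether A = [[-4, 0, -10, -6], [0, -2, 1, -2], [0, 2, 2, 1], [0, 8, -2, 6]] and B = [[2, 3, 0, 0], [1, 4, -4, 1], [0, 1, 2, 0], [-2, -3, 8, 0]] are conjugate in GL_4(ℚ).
trace(A) = 2 but trace(B) = 8. The trace is a similarity invariant, so A and B are not similar.

No.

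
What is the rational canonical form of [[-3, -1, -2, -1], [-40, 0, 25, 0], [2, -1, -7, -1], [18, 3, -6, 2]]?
R = [[-5, 0, 0, 0], [0, 0, 0, 15], [0, 1, 0, 13], [0, 0, 1, -3]]

The invariant factors of A (the non-unit diagonal entries of the Smith normal form of xI - A over ℚ[x]) are x + 5, (x - 3)(x + 1)(x + 5), each dividing the next. The characteristic polynomial is their product, (x - 3)(x + 1)(x + 5)^2.

The rational canonical form is the block-diagonal matrix of companion matrices C(f_i):
R = [[-5, 0, 0, 0], [0, 0, 0, 15], [0, 1, 0, 13], [0, 0, 1, -3]].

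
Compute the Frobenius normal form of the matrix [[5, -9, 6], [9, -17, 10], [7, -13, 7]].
The invariant factors of A (the non-unit diagonal entries of the Smith normal form of xI - A over ℚ[x]) are (x + 1)(x^2 + 4x - 4), each dividing the next. The characteristic polynomial is their product, (x + 1)(x^2 + 4x - 4).

The rational canonical form is the block-diagonal matrix of companion matrices C(f_i):
R = [[0, 0, 4], [1, 0, 0], [0, 1, -5]].

Note the characteristic polynomial does not split into linear factors over ℚ, so A has no Jordan form over ℚ; the rational canonical form exists over any field.

R = [[0, 0, 4], [1, 0, 0], [0, 1, -5]]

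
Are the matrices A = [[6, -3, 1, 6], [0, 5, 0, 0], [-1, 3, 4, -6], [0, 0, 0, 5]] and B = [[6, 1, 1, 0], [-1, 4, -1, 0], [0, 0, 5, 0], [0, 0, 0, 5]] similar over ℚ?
Two matrices over a field are similar if and only if they have the same invariant factors.

Both A and B have characteristic polynomial (x - 5)^4 and minimal polynomial (x - 5)^2. Computing further, both have invariant factors x - 5, x - 5, (x - 5)^2. Hence A and B are similar.

Yes.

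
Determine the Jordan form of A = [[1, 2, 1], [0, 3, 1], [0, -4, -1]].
J = [[1, 1, 0], [0, 1, 0], [0, 0, 1]]

The characteristic polynomial is det(xI - A) = (x - 1)^3, so the eigenvalues are 1 (algebraic multiplicity 3).

For λ = 1: rank(A - I) = 1, rank((A - I)^2) = 0. The eigenspace has dimension 3 - 1 = 2, so there are 2 Jordan blocks; the rank sequence gives block sizes [2, 1].

Assembling the blocks gives the Jordan form J above.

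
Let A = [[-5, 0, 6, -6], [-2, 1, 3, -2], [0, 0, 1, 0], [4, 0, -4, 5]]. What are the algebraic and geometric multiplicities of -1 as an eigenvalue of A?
algebraic multiplicity 1, geometric multiplicity 1

The characteristic polynomial is (x - 1)^3(x + 1), so the factor x + 1 appears with exponent 1: the algebraic multiplicity is 1.

rank(A + I) = 3, so the eigenspace has dimension 4 - 3 = 1: the geometric multiplicity is 1.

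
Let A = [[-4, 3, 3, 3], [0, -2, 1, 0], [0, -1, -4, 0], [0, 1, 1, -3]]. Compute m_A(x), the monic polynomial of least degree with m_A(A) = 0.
m_A(x) = (x + 3)^2(x + 4)

The characteristic polynomial factors as (x + 3)^3(x + 4). The minimal polynomial is ∏(x - λ)^{k_λ} where k_λ is the size of the largest Jordan block at λ.

For λ = -4: rank(A + 4I) = 3, and the largest Jordan block has size 1 (the smallest k with rank((A + 4I)^k) = rank((A + 4I)^(k+1))).
For λ = -3: rank(A + 3I) = 2, and the largest Jordan block has size 2 (the smallest k with rank((A + 3I)^k) = rank((A + 3I)^(k+1))).

So m_A(x) = (x + 3)^2(x + 4).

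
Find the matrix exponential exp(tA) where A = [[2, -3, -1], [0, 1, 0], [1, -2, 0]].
e^{tA} = [[(t + 1)*e^{t}, t*(-t - 6)*e^{t}/2, -t*e^{t}], [0, e^{t}, 0], [t*e^{t}, t*(-t - 4)*e^{t}/2, (1 - t)*e^{t}]]

A has Jordan form J = [[1, 1, 0], [0, 1, 1], [0, 0, 1]] with A = PJP^{-1}, so e^{tA} = P e^{tJ} P^{-1}.

For a Jordan block J_k(λ), e^{tJ_k(λ)} = e^{λt} · (I + tN + t^2 N^2/2! + ... + t^{k-1} N^{k-1}/(k-1)!) where N is the nilpotent superdiagonal part.

Assembling the blocks and conjugating back gives the entries of e^{tA} as shown above.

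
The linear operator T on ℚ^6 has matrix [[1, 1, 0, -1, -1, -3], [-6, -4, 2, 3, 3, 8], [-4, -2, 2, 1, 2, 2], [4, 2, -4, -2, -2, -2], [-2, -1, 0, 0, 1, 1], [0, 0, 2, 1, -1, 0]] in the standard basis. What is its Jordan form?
J = [[-1, 1, 0, 0, 0, 0], [0, -1, 0, 0, 0, 0], [0, 0, 0, 1, 0, 0], [0, 0, 0, 0, 0, 0], [0, 0, 0, 0, 0, 1], [0, 0, 0, 0, 0, 0]]

The characteristic polynomial is det(xI - A) = x^4(x + 1)^2, so the eigenvalues are -1 (algebraic multiplicity 2), 0 (algebraic multiplicity 4).

For λ = -1: rank(A + I) = 5, rank((A + I)^2) = 4. The eigenspace has dimension 6 - 5 = 1, so there is 1 Jordan block; the rank sequence gives block sizes [2].

For λ = 0: rank(A) = 4, rank(A^2) = 2. The eigenspace has dimension 6 - 4 = 2, so there are 2 Jordan blocks; the rank sequence gives block sizes [2, 2].

Assembling the blocks gives the Jordan form J above.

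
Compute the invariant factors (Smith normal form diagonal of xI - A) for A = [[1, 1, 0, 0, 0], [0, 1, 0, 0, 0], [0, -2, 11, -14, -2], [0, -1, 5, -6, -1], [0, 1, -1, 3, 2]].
The Jordan structure of A has elementary divisors (x - 1)^2, (x - 1), (x - 3)^2. Arranging the block sizes at each eigenvalue in decreasing order and taking row products gives the invariant factors.

Invariant factors (smallest first, each dividing the next): x - 1, (x - 3)^2(x - 1)^2.

Check: the last factor (x - 3)^2(x - 1)^2 is the minimal polynomial, and the product (x - 3)^2(x - 1)^3 is the characteristic polynomial.

x - 1, (x - 3)^2(x - 1)^2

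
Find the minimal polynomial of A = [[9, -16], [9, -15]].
m_A(x) = (x + 3)^2

The characteristic polynomial factors as (x + 3)^2. The minimal polynomial is ∏(x - λ)^{k_λ} where k_λ is the size of the largest Jordan block at λ.

For λ = -3: rank(A + 3I) = 1, and the largest Jordan block has size 2 (the smallest k with rank((A + 3I)^k) = rank((A + 3I)^(k+1))).

So m_A(x) = (x + 3)^2.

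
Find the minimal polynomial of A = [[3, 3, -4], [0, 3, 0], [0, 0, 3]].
The characteristic polynomial factors as (x - 3)^3. The minimal polynomial is ∏(x - λ)^{k_λ} where k_λ is the size of the largest Jordan block at λ.

For λ = 3: rank(A - 3I) = 1, and the largest Jordan block has size 2 (the smallest k with rank((A - 3I)^k) = rank((A - 3I)^(k+1))).

So m_A(x) = (x - 3)^2.

m_A(x) = (x - 3)^2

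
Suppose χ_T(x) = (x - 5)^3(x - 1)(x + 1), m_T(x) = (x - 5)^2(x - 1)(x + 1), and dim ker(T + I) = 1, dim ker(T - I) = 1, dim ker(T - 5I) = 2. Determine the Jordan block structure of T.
λ = -1: algebraic multiplicity 1 (exponent in χ_T), largest block size 1 (exponent in m_T), 1 block (geometric multiplicity). This forces block sizes [1].
λ = 1: algebraic multiplicity 1 (exponent in χ_T), largest block size 1 (exponent in m_T), 1 block (geometric multiplicity). This forces block sizes [1].
λ = 5: algebraic multiplicity 3 (exponent in χ_T), largest block size 2 (exponent in m_T), 2 blocks (geometric multiplicity). These force block sizes [2, 1].

Jordan blocks: (-1, 1), (1, 1), (5, 2), (5, 1)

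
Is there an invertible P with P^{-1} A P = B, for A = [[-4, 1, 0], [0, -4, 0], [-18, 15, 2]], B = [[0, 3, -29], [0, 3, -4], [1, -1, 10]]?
trace(A) = -6 but trace(B) = 13. The trace is a similarity invariant, so A and B are not similar.

No.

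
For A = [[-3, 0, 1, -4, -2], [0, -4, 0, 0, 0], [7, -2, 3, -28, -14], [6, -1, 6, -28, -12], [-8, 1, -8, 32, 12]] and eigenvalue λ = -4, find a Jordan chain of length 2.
v_1 = [[0, 1, 2, 2, -3]]^T, v_2 = [[0, 0, -2, -1, 1]]^T

We seek v_1 ∈ ker((A + 4I)^2) \ ker(A + 4I), then set v_{i+1} = (A + 4I) v_i.

One such chain is v_1 = [[0, 1, 2, 2, -3]]^T, v_2 = [[0, 0, -2, -1, 1]]^T. Check: (A + 4I) v_2 = [[0, 0, 0, 0, 0]]^T = 0.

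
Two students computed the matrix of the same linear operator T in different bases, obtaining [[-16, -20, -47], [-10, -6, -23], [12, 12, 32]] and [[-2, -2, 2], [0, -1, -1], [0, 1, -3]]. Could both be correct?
No.

trace(A) = 10 but trace(B) = -6. The trace is a similarity invariant, so A and B are not similar.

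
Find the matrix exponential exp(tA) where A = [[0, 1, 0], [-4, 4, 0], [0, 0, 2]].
A has Jordan form J = [[2, 1, 0], [0, 2, 0], [0, 0, 2]] with A = PJP^{-1}, so e^{tA} = P e^{tJ} P^{-1}.

For a Jordan block J_k(λ), e^{tJ_k(λ)} = e^{λt} · (I + tN + t^2 N^2/2! + ... + t^{k-1} N^{k-1}/(k-1)!) where N is the nilpotent superdiagonal part.

Assembling the blocks and conjugating back gives the entries of e^{tA} as shown above.

e^{tA} = [[(1 - 2*t)*e^{2*t}, t*e^{2*t}, 0], [-4*t*e^{2*t}, (2*t + 1)*e^{2*t}, 0], [0, 0, e^{2*t}]]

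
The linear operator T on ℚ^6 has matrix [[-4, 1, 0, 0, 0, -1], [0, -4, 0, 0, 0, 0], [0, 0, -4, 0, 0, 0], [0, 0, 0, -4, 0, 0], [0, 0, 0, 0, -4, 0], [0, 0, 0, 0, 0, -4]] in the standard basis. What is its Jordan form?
J = [[-4, 1, 0, 0, 0, 0], [0, -4, 0, 0, 0, 0], [0, 0, -4, 0, 0, 0], [0, 0, 0, -4, 0, 0], [0, 0, 0, 0, -4, 0], [0, 0, 0, 0, 0, -4]]

The characteristic polynomial is det(xI - A) = (x + 4)^6, so the eigenvalues are -4 (algebraic multiplicity 6).

For λ = -4: rank(A + 4I) = 1, rank((A + 4I)^2) = 0. The eigenspace has dimension 6 - 1 = 5, so there are 5 Jordan blocks; the rank sequence gives block sizes [2, 1, 1, 1, 1].

Assembling the blocks gives the Jordan form J above.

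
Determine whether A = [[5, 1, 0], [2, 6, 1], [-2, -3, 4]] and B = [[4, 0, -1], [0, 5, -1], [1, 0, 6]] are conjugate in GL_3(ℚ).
Yes.

Two matrices over a field are similar if and only if they have the same invariant factors.

Both A and B have characteristic polynomial (x - 5)^3 and minimal polynomial (x - 5)^3. Computing further, both have invariant factors (x - 5)^3. Hence A and B are similar.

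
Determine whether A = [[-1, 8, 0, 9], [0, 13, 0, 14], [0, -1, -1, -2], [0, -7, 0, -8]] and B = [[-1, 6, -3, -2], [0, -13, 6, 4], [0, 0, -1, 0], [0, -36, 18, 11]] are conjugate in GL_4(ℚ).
No.

trace(A) = 3 but trace(B) = -4. The trace is a similarity invariant, so A and B are not similar.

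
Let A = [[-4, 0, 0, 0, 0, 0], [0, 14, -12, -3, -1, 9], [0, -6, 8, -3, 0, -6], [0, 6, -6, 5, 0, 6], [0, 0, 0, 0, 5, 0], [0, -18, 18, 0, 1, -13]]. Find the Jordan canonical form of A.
J = [[-4, 0, 0, 0, 0, 0], [0, 2, 0, 0, 0, 0], [0, 0, 2, 0, 0, 0], [0, 0, 0, 5, 1, 0], [0, 0, 0, 0, 5, 0], [0, 0, 0, 0, 0, 5]]

The characteristic polynomial is det(xI - A) = (x - 5)^3(x - 2)^2(x + 4), so the eigenvalues are -4 (algebraic multiplicity 1), 2 (algebraic multiplicity 2), 5 (algebraic multiplicity 3).

For λ = -4: algebraic multiplicity 1 gives one 1×1 block.

For λ = 2: rank(A - 2I) = 4. The eigenspace has dimension 6 - 4 = 2, so there are 2 Jordan blocks; the rank sequence gives block sizes [1, 1].

For λ = 5: rank(A - 5I) = 4, rank((A - 5I)^2) = 3. The eigenspace has dimension 6 - 4 = 2, so there are 2 Jordan blocks; the rank sequence gives block sizes [2, 1].

Assembling the blocks gives the Jordan form J above.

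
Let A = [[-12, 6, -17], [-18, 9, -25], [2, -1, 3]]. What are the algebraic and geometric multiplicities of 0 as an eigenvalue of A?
The characteristic polynomial is x^3, so the factor x appears with exponent 3: the algebraic multiplicity is 3.

rank(A) = 2, so the eigenspace has dimension 3 - 2 = 1: the geometric multiplicity is 1.

Since 1 < 3, A is not diagonalizable.

algebraic multiplicity 3, geometric multiplicity 1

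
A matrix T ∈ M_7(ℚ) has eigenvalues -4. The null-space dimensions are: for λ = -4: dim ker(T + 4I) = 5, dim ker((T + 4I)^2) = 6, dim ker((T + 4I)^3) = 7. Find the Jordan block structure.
Jordan blocks: (-4, 3), (-4, 1), (-4, 1), (-4, 1), (-4, 1)

λ = -4: successive nullity increments [5, 1, 1] count blocks of size ≥ k; block sizes are [3, 1, 1, 1, 1].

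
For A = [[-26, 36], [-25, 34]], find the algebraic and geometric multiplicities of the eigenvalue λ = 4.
algebraic multiplicity 2, geometric multiplicity 1

The characteristic polynomial is (x - 4)^2, so the factor x - 4 appears with exponent 2: the algebraic multiplicity is 2.

rank(A - 4I) = 1, so the eigenspace has dimension 2 - 1 = 1: the geometric multiplicity is 1.

Since 1 < 2, A is not diagonalizable.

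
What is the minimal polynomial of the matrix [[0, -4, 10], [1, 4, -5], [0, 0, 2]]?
The characteristic polynomial factors as (x - 2)^3. The minimal polynomial is ∏(x - λ)^{k_λ} where k_λ is the size of the largest Jordan block at λ.

For λ = 2: rank(A - 2I) = 1, and the largest Jordan block has size 2 (the smallest k with rank((A - 2I)^k) = rank((A - 2I)^(k+1))).

So m_A(x) = (x - 2)^2.

m_A(x) = (x - 2)^2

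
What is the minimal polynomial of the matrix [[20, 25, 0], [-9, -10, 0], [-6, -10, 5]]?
The characteristic polynomial factors as (x - 5)^3. The minimal polynomial is ∏(x - λ)^{k_λ} where k_λ is the size of the largest Jordan block at λ.

For λ = 5: rank(A - 5I) = 1, and the largest Jordan block has size 2 (the smallest k with rank((A - 5I)^k) = rank((A - 5I)^(k+1))).

So m_A(x) = (x - 5)^2.

m_A(x) = (x - 5)^2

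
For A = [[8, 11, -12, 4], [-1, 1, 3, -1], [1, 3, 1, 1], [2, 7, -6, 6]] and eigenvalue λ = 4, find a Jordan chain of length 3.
v_1 = [[-1, 0, 0, 0]]^T, v_2 = [[-4, 1, -1, -2]]^T, v_3 = [[-1, 0, 0, 1]]^T

We seek v_1 ∈ ker((A - 4I)^3) \ ker((A - 4I)^2), then set v_{i+1} = (A - 4I) v_i.

One such chain is v_1 = [[-1, 0, 0, 0]]^T, v_2 = [[-4, 1, -1, -2]]^T, v_3 = [[-1, 0, 0, 1]]^T. Check: (A - 4I) v_3 = [[0, 0, 0, 0]]^T = 0.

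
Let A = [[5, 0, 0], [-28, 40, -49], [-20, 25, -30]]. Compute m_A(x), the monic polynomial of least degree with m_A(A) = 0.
m_A(x) = (x - 5)^2

The characteristic polynomial factors as (x - 5)^3. The minimal polynomial is ∏(x - λ)^{k_λ} where k_λ is the size of the largest Jordan block at λ.

For λ = 5: rank(A - 5I) = 1, and the largest Jordan block has size 2 (the smallest k with rank((A - 5I)^k) = rank((A - 5I)^(k+1))).

So m_A(x) = (x - 5)^2.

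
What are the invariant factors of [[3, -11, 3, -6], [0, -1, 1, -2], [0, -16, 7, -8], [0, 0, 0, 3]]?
x - 3, (x - 3)^3

The Jordan structure of A has elementary divisors (x - 3)^3, (x - 3). Arranging the block sizes at each eigenvalue in decreasing order and taking row products gives the invariant factors.

Invariant factors (smallest first, each dividing the next): x - 3, (x - 3)^3.

Check: the last factor (x - 3)^3 is the minimal polynomial, and the product (x - 3)^4 is the characteristic polynomial.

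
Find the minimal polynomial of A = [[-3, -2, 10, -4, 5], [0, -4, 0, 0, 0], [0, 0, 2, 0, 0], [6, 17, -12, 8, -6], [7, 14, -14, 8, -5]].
The characteristic polynomial factors as (x - 2)^3(x + 4)^2. The minimal polynomial is ∏(x - λ)^{k_λ} where k_λ is the size of the largest Jordan block at λ.

For λ = -4: rank(A + 4I) = 4, and the largest Jordan block has size 2 (the smallest k with rank((A + 4I)^k) = rank((A + 4I)^(k+1))).
For λ = 2: rank(A - 2I) = 3, and the largest Jordan block has size 2 (the smallest k with rank((A - 2I)^k) = rank((A - 2I)^(k+1))).

So m_A(x) = (x - 2)^2(x + 4)^2.

m_A(x) = (x - 2)^2(x + 4)^2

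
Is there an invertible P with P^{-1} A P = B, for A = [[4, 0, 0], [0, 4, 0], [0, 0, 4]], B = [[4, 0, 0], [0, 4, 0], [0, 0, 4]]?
Two matrices over a field are similar if and only if they have the same invariant factors.

Both A and B have characteristic polynomial (x - 4)^3 and minimal polynomial x - 4. Computing further, both have invariant factors x - 4, x - 4, x - 4. Hence A and B are similar.

Yes.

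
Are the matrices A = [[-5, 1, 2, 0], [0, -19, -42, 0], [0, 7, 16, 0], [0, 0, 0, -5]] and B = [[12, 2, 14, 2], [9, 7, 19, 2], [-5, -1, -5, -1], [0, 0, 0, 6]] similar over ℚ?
trace(A) = -13 but trace(B) = 20. The trace is a similarity invariant, so A and B are not similar.

No.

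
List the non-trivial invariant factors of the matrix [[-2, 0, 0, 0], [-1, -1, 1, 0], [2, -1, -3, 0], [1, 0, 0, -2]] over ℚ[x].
x + 2, (x + 2)^3

The Jordan structure of A has elementary divisors (x + 2)^3, (x + 2). Arranging the block sizes at each eigenvalue in decreasing order and taking row products gives the invariant factors.

Invariant factors (smallest first, each dividing the next): x + 2, (x + 2)^3.

Check: the last factor (x + 2)^3 is the minimal polynomial, and the product (x + 2)^4 is the characteristic polynomial.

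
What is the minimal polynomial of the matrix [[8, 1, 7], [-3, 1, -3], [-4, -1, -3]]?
m_A(x) = (x - 4)(x - 1)^2

The characteristic polynomial factors as (x - 4)(x - 1)^2. The minimal polynomial is ∏(x - λ)^{k_λ} where k_λ is the size of the largest Jordan block at λ.

For λ = 1: rank(A - I) = 2, and the largest Jordan block has size 2 (the smallest k with rank((A - I)^k) = rank((A - I)^(k+1))).
For λ = 4: rank(A - 4I) = 2, and the largest Jordan block has size 1 (the smallest k with rank((A - 4I)^k) = rank((A - 4I)^(k+1))).

So m_A(x) = (x - 4)(x - 1)^2.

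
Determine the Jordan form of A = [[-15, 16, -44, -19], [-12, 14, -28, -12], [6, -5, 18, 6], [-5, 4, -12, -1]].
J = [[4, 1, 0, 0], [0, 4, 0, 0], [0, 0, 4, 1], [0, 0, 0, 4]]

The characteristic polynomial is det(xI - A) = (x - 4)^4, so the eigenvalues are 4 (algebraic multiplicity 4).

For λ = 4: rank(A - 4I) = 2, rank((A - 4I)^2) = 0. The eigenspace has dimension 4 - 2 = 2, so there are 2 Jordan blocks; the rank sequence gives block sizes [2, 2].

Assembling the blocks gives the Jordan form J above.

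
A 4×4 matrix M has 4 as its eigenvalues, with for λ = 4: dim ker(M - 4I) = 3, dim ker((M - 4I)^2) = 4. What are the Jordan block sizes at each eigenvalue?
Jordan blocks: (4, 2), (4, 1), (4, 1)

λ = 4: successive nullity increments [3, 1] count blocks of size ≥ k; block sizes are [2, 1, 1].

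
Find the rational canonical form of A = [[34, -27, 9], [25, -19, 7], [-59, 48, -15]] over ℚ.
The invariant factors of A (the non-unit diagonal entries of the Smith normal form of xI - A over ℚ[x]) are x^3 - x - 3, each dividing the next. The characteristic polynomial is their product, x^3 - x - 3.

The rational canonical form is the block-diagonal matrix of companion matrices C(f_i):
R = [[0, 0, 3], [1, 0, 1], [0, 1, 0]].

Note the characteristic polynomial does not split into linear factors over ℚ, so A has no Jordan form over ℚ; the rational canonical form exists over any field.

R = [[0, 0, 3], [1, 0, 1], [0, 1, 0]]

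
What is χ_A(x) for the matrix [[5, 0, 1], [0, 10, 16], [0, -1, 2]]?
χ_A(x) = (x - 6)^2(x - 5)

xI - A = [[x - 5, 0, -1], [0, x - 10, -16], [0, 1, x - 2]].

Expanding det(xI - A) along the first row:
det(xI - A) = + (x - 5)·det([[x - 10, -16], [1, x - 2]]) - (0)·det([[0, -16], [0, x - 2]]) + (-1)·det([[0, x - 10], [0, 1]]).

Evaluating gives χ_A(x) = x^3 - 17x^2 + 96x - 180 = (x - 6)^2(x - 5).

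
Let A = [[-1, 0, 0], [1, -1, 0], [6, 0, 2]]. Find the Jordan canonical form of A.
The characteristic polynomial is det(xI - A) = (x - 2)(x + 1)^2, so the eigenvalues are -1 (algebraic multiplicity 2), 2 (algebraic multiplicity 1).

For λ = -1: rank(A + I) = 2, rank((A + I)^2) = 1. The eigenspace has dimension 3 - 2 = 1, so there is 1 Jordan block; the rank sequence gives block sizes [2].

For λ = 2: algebraic multiplicity 1 gives one 1×1 block.

Assembling the blocks gives the Jordan form J above.

J = [[-1, 1, 0], [0, -1, 0], [0, 0, 2]]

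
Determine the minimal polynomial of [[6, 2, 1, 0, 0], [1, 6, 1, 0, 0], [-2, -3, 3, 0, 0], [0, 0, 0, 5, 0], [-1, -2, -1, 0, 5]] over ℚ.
m_A(x) = (x - 5)^3

The characteristic polynomial factors as (x - 5)^5. The minimal polynomial is ∏(x - λ)^{k_λ} where k_λ is the size of the largest Jordan block at λ.

For λ = 5: rank(A - 5I) = 2, and the largest Jordan block has size 3 (the smallest k with rank((A - 5I)^k) = rank((A - 5I)^(k+1))).

So m_A(x) = (x - 5)^3.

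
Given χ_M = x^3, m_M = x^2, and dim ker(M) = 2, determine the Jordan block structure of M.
Jordan blocks: (0, 2), (0, 1)

λ = 0: algebraic multiplicity 3 (exponent in χ_M), largest block size 2 (exponent in m_M), 2 blocks (geometric multiplicity). These force block sizes [2, 1].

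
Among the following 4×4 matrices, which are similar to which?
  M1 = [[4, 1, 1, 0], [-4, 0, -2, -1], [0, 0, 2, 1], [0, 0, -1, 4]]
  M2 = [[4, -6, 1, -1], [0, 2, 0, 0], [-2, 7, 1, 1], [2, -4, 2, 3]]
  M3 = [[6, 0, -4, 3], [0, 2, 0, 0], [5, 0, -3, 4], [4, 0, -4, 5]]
2 classes: {M1, M2}, {M3}

Characteristic polynomials: χ_{M1} = (x - 3)^2(x - 2)^2, χ_{M2} = (x - 3)^2(x - 2)^2, χ_{M3} = (x - 3)^2(x - 2)^2.

{M1, M2}: invariant factors (x - 3)^2(x - 2)^2.

{M3}: invariant factors x - 2, (x - 3)^2(x - 2).

Matrices are similar if and only if their invariant-factor lists agree; the partition into similarity classes is {M1, M2}, {M3}.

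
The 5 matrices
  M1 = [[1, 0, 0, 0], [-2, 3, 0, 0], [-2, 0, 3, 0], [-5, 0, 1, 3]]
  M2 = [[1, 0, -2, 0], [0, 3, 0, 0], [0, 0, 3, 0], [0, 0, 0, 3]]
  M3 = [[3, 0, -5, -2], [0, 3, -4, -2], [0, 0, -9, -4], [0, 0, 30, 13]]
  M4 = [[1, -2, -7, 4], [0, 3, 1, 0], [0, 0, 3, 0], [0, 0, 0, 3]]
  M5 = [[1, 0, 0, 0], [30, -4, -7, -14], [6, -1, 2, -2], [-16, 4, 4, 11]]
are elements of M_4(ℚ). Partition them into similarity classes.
2 classes: {M1, M3, M4, M5}, {M2}

Characteristic polynomials: χ_{M1} = (x - 3)^3(x - 1), χ_{M2} = (x - 3)^3(x - 1), χ_{M3} = (x - 3)^3(x - 1), χ_{M4} = (x - 3)^3(x - 1), χ_{M5} = (x - 3)^3(x - 1).

{M1, M3, M4, M5}: invariant factors x - 3, (x - 3)^2(x - 1).

{M2}: invariant factors x - 3, x - 3, (x - 3)(x - 1).

Matrices are similar if and only if their invariant-factor lists agree; the partition into similarity classes is {M1, M3, M4, M5}, {M2}.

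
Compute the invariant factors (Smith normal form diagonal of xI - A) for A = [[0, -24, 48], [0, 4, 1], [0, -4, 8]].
The Jordan structure of A has elementary divisors x, (x - 6)^2. Arranging the block sizes at each eigenvalue in decreasing order and taking row products gives the invariant factors.

Invariant factors (smallest first, each dividing the next): x(x - 6)^2.

Check: the last factor x(x - 6)^2 is the minimal polynomial, and the product x(x - 6)^2 is the characteristic polynomial.

x(x - 6)^2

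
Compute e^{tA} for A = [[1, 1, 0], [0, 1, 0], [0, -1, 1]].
A has Jordan form J = [[1, 1, 0], [0, 1, 0], [0, 0, 1]] with A = PJP^{-1}, so e^{tA} = P e^{tJ} P^{-1}.

For a Jordan block J_k(λ), e^{tJ_k(λ)} = e^{λt} · (I + tN + t^2 N^2/2! + ... + t^{k-1} N^{k-1}/(k-1)!) where N is the nilpotent superdiagonal part.

Assembling the blocks and conjugating back gives the entries of e^{tA} as shown above.

e^{tA} = [[e^{t}, t*e^{t}, 0], [0, e^{t}, 0], [0, -t*e^{t}, e^{t}]]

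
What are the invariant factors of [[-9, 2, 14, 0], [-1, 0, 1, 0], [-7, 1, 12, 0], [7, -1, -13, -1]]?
x + 1, (x - 5)(x + 1)^2

The Jordan structure of A has elementary divisors (x + 1)^2, (x + 1), (x - 5). Arranging the block sizes at each eigenvalue in decreasing order and taking row products gives the invariant factors.

Invariant factors (smallest first, each dividing the next): x + 1, (x - 5)(x + 1)^2.

Check: the last factor (x - 5)(x + 1)^2 is the minimal polynomial, and the product (x - 5)(x + 1)^3 is the characteristic polynomial.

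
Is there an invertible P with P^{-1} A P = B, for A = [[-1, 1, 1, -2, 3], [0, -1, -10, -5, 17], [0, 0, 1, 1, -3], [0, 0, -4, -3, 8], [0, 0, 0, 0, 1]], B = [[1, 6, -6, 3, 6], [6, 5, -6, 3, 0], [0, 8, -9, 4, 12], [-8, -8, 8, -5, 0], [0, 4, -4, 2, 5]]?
Both have characteristic polynomial (x - 1)(x + 1)^4 and minimal polynomial (x - 1)(x + 1)^2. But rank(A + I) = 3 for A while rank(B + I) = 2 for B, so the number of Jordan blocks at λ = -1 differs. A and B are not similar.

No.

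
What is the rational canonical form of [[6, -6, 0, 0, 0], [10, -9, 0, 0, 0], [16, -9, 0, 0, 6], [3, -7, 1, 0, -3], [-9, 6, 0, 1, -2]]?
R = [[0, -6, 0, 0, 0], [1, -3, 0, 0, 0], [0, 0, 0, 0, 6], [0, 0, 1, 0, -3], [0, 0, 0, 1, -2]]

The invariant factors of A (the non-unit diagonal entries of the Smith normal form of xI - A over ℚ[x]) are x^2 + 3x + 6, (x - 1)(x^2 + 3x + 6), each dividing the next. The characteristic polynomial is their product, (x - 1)(x^2 + 3x + 6)^2.

The rational canonical form is the block-diagonal matrix of companion matrices C(f_i):
R = [[0, -6, 0, 0, 0], [1, -3, 0, 0, 0], [0, 0, 0, 0, 6], [0, 0, 1, 0, -3], [0, 0, 0, 1, -2]].

Note the characteristic polynomial does not split into linear factors over ℚ, so A has no Jordan form over ℚ; the rational canonical form exists over any field.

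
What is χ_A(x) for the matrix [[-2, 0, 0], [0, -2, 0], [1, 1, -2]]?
χ_A(x) = (x + 2)^3

xI - A = [[x + 2, 0, 0], [0, x + 2, 0], [-1, -1, x + 2]].

Expanding det(xI - A) along the first row:
det(xI - A) = + (x + 2)·det([[x + 2, 0], [-1, x + 2]]) - (0)·det([[0, 0], [-1, x + 2]]) + (0)·det([[0, x + 2], [-1, -1]]).

Evaluating gives χ_A(x) = x^3 + 6x^2 + 12x + 8 = (x + 2)^3.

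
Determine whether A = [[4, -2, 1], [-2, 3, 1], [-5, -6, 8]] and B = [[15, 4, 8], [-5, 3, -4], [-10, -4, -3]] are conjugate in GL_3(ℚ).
Both have characteristic polynomial (x - 5)^3, but the minimal polynomial of A is (x - 5)^3 while the minimal polynomial of B is (x - 5)^2. The minimal polynomial is a similarity invariant, so A and B are not similar.

No.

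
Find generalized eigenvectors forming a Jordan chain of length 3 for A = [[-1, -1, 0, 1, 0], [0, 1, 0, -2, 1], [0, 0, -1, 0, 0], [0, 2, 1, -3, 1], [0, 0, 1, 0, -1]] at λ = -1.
We seek v_1 ∈ ker((A + I)^3) \ ker((A + I)^2), then set v_{i+1} = (A + I) v_i.

One such chain is v_1 = [[0, 0, 1, 0, 0]]^T, v_2 = [[0, 0, 0, 1, 1]]^T, v_3 = [[1, -1, 0, -1, 0]]^T. Check: (A + I) v_3 = [[0, 0, 0, 0, 0]]^T = 0.

v_1 = [[0, 0, 1, 0, 0]]^T, v_2 = [[0, 0, 0, 1, 1]]^T, v_3 = [[1, -1, 0, -1, 0]]^T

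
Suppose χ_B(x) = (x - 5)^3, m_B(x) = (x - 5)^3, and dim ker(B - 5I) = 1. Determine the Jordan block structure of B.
Jordan blocks: (5, 3)

λ = 5: algebraic multiplicity 3 (exponent in χ_B), largest block size 3 (exponent in m_B), 1 block (geometric multiplicity). This forces block sizes [3].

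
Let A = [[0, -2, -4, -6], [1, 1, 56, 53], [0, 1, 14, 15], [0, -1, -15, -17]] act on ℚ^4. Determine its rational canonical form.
The invariant factors of A (the non-unit diagonal entries of the Smith normal form of xI - A over ℚ[x]) are (x + 1)(x + 4)(x^2 - 3x - 6), each dividing the next. The characteristic polynomial is their product, (x + 1)(x + 4)(x^2 - 3x - 6).

The rational canonical form is the block-diagonal matrix of companion matrices C(f_i):
R = [[0, 0, 0, 24], [1, 0, 0, 42], [0, 1, 0, 17], [0, 0, 1, -2]].

Note the characteristic polynomial does not split into linear factors over ℚ, so A has no Jordan form over ℚ; the rational canonical form exists over any field.

R = [[0, 0, 0, 24], [1, 0, 0, 42], [0, 1, 0, 17], [0, 0, 1, -2]]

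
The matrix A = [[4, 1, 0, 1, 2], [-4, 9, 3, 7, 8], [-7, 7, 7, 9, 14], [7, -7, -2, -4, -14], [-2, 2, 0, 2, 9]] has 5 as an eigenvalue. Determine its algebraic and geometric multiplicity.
algebraic multiplicity 5, geometric multiplicity 3

The characteristic polynomial is (x - 5)^5, so the factor x - 5 appears with exponent 5: the algebraic multiplicity is 5.

rank(A - 5I) = 2, so the eigenspace has dimension 5 - 2 = 3: the geometric multiplicity is 3.

Since 3 < 5, A is not diagonalizable.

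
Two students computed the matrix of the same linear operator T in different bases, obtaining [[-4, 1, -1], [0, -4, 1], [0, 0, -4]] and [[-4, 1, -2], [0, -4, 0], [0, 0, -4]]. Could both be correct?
No.

Both have characteristic polynomial (x + 4)^3, but the minimal polynomial of A is (x + 4)^3 while the minimal polynomial of B is (x + 4)^2. The minimal polynomial is a similarity invariant, so A and B are not similar.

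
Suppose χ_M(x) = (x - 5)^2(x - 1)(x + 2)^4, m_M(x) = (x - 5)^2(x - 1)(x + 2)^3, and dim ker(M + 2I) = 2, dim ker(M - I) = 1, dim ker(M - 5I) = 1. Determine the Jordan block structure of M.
Jordan blocks: (-2, 3), (-2, 1), (1, 1), (5, 2)

λ = -2: algebraic multiplicity 4 (exponent in χ_M), largest block size 3 (exponent in m_M), 2 blocks (geometric multiplicity). These force block sizes [3, 1].
λ = 1: algebraic multiplicity 1 (exponent in χ_M), largest block size 1 (exponent in m_M), 1 block (geometric multiplicity). This forces block sizes [1].
λ = 5: algebraic multiplicity 2 (exponent in χ_M), largest block size 2 (exponent in m_M), 1 block (geometric multiplicity). This forces block sizes [2].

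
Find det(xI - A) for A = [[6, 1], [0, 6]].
χ_A(x) = (x - 6)^2

xI - A = [[x - 6, -1], [0, x - 6]].

Expanding det(xI - A) along the first row:
det(xI - A) = + (x - 6)·det([[x - 6]]) - (-1)·det([[0]]).

Evaluating gives χ_A(x) = x^2 - 12x + 36 = (x - 6)^2.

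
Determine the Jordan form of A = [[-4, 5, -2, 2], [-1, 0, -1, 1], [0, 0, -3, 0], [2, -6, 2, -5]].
The characteristic polynomial is det(xI - A) = (x + 3)^4, so the eigenvalues are -3 (algebraic multiplicity 4).

For λ = -3: rank(A + 3I) = 2, rank((A + 3I)^2) = 1, rank((A + 3I)^3) = 0. The eigenspace has dimension 4 - 2 = 2, so there are 2 Jordan blocks; the rank sequence gives block sizes [3, 1].

Assembling the blocks gives the Jordan form J above.

J = [[-3, 1, 0, 0], [0, -3, 1, 0], [0, 0, -3, 0], [0, 0, 0, -3]]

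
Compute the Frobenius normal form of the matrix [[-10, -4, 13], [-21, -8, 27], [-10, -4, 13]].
The invariant factors of A (the non-unit diagonal entries of the Smith normal form of xI - A over ℚ[x]) are x^2(x + 5), each dividing the next. The characteristic polynomial is their product, x^2(x + 5).

The rational canonical form is the block-diagonal matrix of companion matrices C(f_i):
R = [[0, 0, 0], [1, 0, 0], [0, 1, -5]].

R = [[0, 0, 0], [1, 0, 0], [0, 1, -5]]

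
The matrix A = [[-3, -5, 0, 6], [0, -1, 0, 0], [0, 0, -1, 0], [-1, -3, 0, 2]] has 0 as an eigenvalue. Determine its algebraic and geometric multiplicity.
The characteristic polynomial is x(x + 1)^3, so the factor x appears with exponent 1: the algebraic multiplicity is 1.

rank(A) = 3, so the eigenspace has dimension 4 - 3 = 1: the geometric multiplicity is 1.

algebraic multiplicity 1, geometric multiplicity 1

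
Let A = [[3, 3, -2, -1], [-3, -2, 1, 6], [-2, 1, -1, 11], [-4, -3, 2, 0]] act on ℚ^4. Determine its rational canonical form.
R = [[-1, 0, 0, 0], [0, 0, 0, 8], [0, 1, 0, 10], [0, 0, 1, 1]]

The invariant factors of A (the non-unit diagonal entries of the Smith normal form of xI - A over ℚ[x]) are x + 1, (x - 4)(x + 1)(x + 2), each dividing the next. The characteristic polynomial is their product, (x - 4)(x + 1)^2(x + 2).

The rational canonical form is the block-diagonal matrix of companion matrices C(f_i):
R = [[-1, 0, 0, 0], [0, 0, 0, 8], [0, 1, 0, 10], [0, 0, 1, 1]].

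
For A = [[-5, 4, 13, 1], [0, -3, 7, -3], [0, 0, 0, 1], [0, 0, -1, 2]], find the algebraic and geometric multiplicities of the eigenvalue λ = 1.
The characteristic polynomial is (x - 1)^2(x + 3)(x + 5), so the factor x - 1 appears with exponent 2: the algebraic multiplicity is 2.

rank(A - I) = 3, so the eigenspace has dimension 4 - 3 = 1: the geometric multiplicity is 1.

Since 1 < 2, A is not diagonalizable.

algebraic multiplicity 2, geometric multiplicity 1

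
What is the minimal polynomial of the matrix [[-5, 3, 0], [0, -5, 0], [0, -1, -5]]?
The characteristic polynomial factors as (x + 5)^3. The minimal polynomial is ∏(x - λ)^{k_λ} where k_λ is the size of the largest Jordan block at λ.

For λ = -5: rank(A + 5I) = 1, and the largest Jordan block has size 2 (the smallest k with rank((A + 5I)^k) = rank((A + 5I)^(k+1))).

So m_A(x) = (x + 5)^2.

m_A(x) = (x + 5)^2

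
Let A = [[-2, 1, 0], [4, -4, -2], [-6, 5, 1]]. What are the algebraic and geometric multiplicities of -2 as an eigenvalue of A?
The characteristic polynomial is (x + 1)(x + 2)^2, so the factor x + 2 appears with exponent 2: the algebraic multiplicity is 2.

rank(A + 2I) = 2, so the eigenspace has dimension 3 - 2 = 1: the geometric multiplicity is 1.

Since 1 < 2, A is not diagonalizable.

algebraic multiplicity 2, geometric multiplicity 1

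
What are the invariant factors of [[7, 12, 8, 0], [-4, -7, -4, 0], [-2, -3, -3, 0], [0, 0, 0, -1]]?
The Jordan structure of A has elementary divisors (x + 1)^2, (x + 1), (x + 1). Arranging the block sizes at each eigenvalue in decreasing order and taking row products gives the invariant factors.

Invariant factors (smallest first, each dividing the next): x + 1, x + 1, (x + 1)^2.

Check: the last factor (x + 1)^2 is the minimal polynomial, and the product (x + 1)^4 is the characteristic polynomial.

x + 1, x + 1, (x + 1)^2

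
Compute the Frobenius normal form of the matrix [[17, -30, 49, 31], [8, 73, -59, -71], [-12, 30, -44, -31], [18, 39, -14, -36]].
R = [[5, 0, 0, 0], [0, 0, 0, -125], [0, 1, 0, 25], [0, 0, 1, 5]]

The invariant factors of A (the non-unit diagonal entries of the Smith normal form of xI - A over ℚ[x]) are x - 5, (x - 5)^2(x + 5), each dividing the next. The characteristic polynomial is their product, (x - 5)^3(x + 5).

The rational canonical form is the block-diagonal matrix of companion matrices C(f_i):
R = [[5, 0, 0, 0], [0, 0, 0, -125], [0, 1, 0, 25], [0, 0, 1, 5]].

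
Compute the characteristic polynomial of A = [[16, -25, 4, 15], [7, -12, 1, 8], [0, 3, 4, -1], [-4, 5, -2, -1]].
xI - A = [[x - 16, 25, -4, -15], [-7, x + 12, -1, -8], [0, -3, x - 4, 1], [4, -5, 2, x + 1]].

Expanding det(xI - A) along the first row:
det(xI - A) = + (x - 16)·det([[x + 12, -1, -8], [-3, x - 4, 1], [-5, 2, x + 1]]) - (25)·det([[-7, -1, -8], [0, x - 4, 1], [4, 2, x + 1]]) + (-4)·det([[-7, x + 12, -8], [0, -3, 1], [4, -5, x + 1]]) - (-15)·det([[-7, x + 12, -1], [0, -3, x - 4], [4, -5, 2]]).

Evaluating gives χ_A(x) = x^4 - 7x^3 + 6x^2 + 28x - 40 = (x - 5)(x - 2)^2(x + 2).

χ_A(x) = (x - 5)(x - 2)^2(x + 2)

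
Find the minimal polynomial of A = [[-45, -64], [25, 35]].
m_A(x) = (x + 5)^2

The characteristic polynomial factors as (x + 5)^2. The minimal polynomial is ∏(x - λ)^{k_λ} where k_λ is the size of the largest Jordan block at λ.

For λ = -5: rank(A + 5I) = 1, and the largest Jordan block has size 2 (the smallest k with rank((A + 5I)^k) = rank((A + 5I)^(k+1))).

So m_A(x) = (x + 5)^2.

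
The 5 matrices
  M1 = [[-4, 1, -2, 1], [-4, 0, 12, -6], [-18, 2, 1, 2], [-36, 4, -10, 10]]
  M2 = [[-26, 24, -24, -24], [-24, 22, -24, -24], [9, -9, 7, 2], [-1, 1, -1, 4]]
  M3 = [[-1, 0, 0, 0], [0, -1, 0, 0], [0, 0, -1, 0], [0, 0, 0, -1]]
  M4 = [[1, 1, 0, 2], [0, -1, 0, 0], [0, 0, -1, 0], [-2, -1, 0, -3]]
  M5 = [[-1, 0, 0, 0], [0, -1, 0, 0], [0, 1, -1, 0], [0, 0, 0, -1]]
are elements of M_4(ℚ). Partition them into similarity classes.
4 classes: {M1}, {M2}, {M3}, {M4, M5}

Characteristic polynomials: χ_{M1} = (x - 6)(x - 5)(x + 2)^2, χ_{M2} = (x - 6)(x - 5)(x + 2)^2, χ_{M3} = (x + 1)^4, χ_{M4} = (x + 1)^4, χ_{M5} = (x + 1)^4.

{M1}: invariant factors (x - 6)(x - 5)(x + 2)^2.

{M2}: invariant factors x + 2, (x - 6)(x - 5)(x + 2).

{M3}: invariant factors x + 1, x + 1, x + 1, x + 1.

{M4, M5}: invariant factors x + 1, x + 1, (x + 1)^2.

Matrices are similar if and only if their invariant-factor lists agree; the partition into similarity classes is {M1}, {M2}, {M3}, {M4, M5}.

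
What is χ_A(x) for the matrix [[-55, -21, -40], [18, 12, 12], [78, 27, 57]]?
χ_A(x) = (x - 6)(x - 5)(x - 3)

xI - A = [[x + 55, 21, 40], [-18, x - 12, -12], [-78, -27, x - 57]].

Expanding det(xI - A) along the first row:
det(xI - A) = + (x + 55)·det([[x - 12, -12], [-27, x - 57]]) - (21)·det([[-18, -12], [-78, x - 57]]) + (40)·det([[-18, x - 12], [-78, -27]]).

Evaluating gives χ_A(x) = x^3 - 14x^2 + 63x - 90 = (x - 6)(x - 5)(x - 3).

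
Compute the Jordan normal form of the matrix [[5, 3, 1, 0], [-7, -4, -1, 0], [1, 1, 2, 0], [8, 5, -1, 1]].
J = [[1, 1, 0, 0], [0, 1, 1, 0], [0, 0, 1, 0], [0, 0, 0, 1]]

The characteristic polynomial is det(xI - A) = (x - 1)^4, so the eigenvalues are 1 (algebraic multiplicity 4).

For λ = 1: rank(A - I) = 2, rank((A - I)^2) = 1, rank((A - I)^3) = 0. The eigenspace has dimension 4 - 2 = 2, so there are 2 Jordan blocks; the rank sequence gives block sizes [3, 1].

Assembling the blocks gives the Jordan form J above.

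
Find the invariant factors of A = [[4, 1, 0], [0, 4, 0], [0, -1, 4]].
x - 4, (x - 4)^2

The Jordan structure of A has elementary divisors (x - 4)^2, (x - 4). Arranging the block sizes at each eigenvalue in decreasing order and taking row products gives the invariant factors.

Invariant factors (smallest first, each dividing the next): x - 4, (x - 4)^2.

Check: the last factor (x - 4)^2 is the minimal polynomial, and the product (x - 4)^3 is the characteristic polynomial.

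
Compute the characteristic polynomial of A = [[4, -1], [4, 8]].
χ_A(x) = (x - 6)^2

xI - A = [[x - 4, 1], [-4, x - 8]].

Expanding det(xI - A) along the first row:
det(xI - A) = + (x - 4)·det([[x - 8]]) - (1)·det([[-4]]).

Evaluating gives χ_A(x) = x^2 - 12x + 36 = (x - 6)^2.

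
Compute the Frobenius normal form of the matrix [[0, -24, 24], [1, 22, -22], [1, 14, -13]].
The invariant factors of A (the non-unit diagonal entries of the Smith normal form of xI - A over ℚ[x]) are (x - 6)(x^2 - 3x + 4), each dividing the next. The characteristic polynomial is their product, (x - 6)(x^2 - 3x + 4).

The rational canonical form is the block-diagonal matrix of companion matrices C(f_i):
R = [[0, 0, 24], [1, 0, -22], [0, 1, 9]].

Note the characteristic polynomial does not split into linear factors over ℚ, so A has no Jordan form over ℚ; the rational canonical form exists over any field.

R = [[0, 0, 24], [1, 0, -22], [0, 1, 9]]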